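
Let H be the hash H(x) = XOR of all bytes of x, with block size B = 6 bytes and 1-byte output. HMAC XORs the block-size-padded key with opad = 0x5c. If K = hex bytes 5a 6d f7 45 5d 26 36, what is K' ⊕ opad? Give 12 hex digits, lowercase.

945c5c5c5c5c

Key hex bytes 5a 6d f7 45 5d 26 36 is 7 bytes > B = 6, so hash it first: H(key) = c8, then zero-pad to 6 bytes: K' = c8 00 00 00 00 00.
XOR each byte with 0x5c: c8⊕5c=94, 00⊕5c=5c, 00⊕5c=5c, 00⊕5c=5c, 00⊕5c=5c, 00⊕5c=5c.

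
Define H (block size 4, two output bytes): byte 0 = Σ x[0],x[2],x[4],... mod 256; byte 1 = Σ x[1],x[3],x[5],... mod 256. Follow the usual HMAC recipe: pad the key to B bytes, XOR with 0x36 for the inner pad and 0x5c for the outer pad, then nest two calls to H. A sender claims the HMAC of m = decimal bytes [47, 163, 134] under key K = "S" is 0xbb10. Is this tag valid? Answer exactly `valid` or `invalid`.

Key "S" = 53 is 1 byte ≤ B = 4; zero-pad to 4 bytes: K' = 53 00 00 00.
K' ⊕ ipad = 65 36 36 36; K' ⊕ opad = 0f 5c 5c 5c.
Inner hash: even-index sum = 336 mod 256 = 80; odd-index sum = 271 mod 256 = 15 → 50 0f.
Outer hash (recomputed tag): even-index sum = 187 mod 256 = 187; odd-index sum = 199 mod 256 = 199 → bb c7.
Recomputed tag = bbc7; claimed = bb10 → mismatch.

invalid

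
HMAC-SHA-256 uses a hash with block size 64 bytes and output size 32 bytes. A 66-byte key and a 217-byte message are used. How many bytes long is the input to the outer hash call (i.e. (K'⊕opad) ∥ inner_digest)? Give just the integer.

Key is 66 > 64 bytes, so it is hashed to 32 bytes then zero-padded to 64: |K'| = 64.
Outer input = (K'⊕opad) ∥ H(inner) → 64 + 32 = 96 bytes.

96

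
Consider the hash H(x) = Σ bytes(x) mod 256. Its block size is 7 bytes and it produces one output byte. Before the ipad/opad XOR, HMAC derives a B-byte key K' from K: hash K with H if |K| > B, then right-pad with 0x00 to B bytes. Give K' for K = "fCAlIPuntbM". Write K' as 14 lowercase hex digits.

|K| = 11 > B = 7, so first hash the key.
H(K): sum = 102+67+65+108+73+80+117+110+116+98+77 = 1013; mod 256 = 245 → f5.
Zero-pad H(K) = f5 to 7 bytes: K' = f5 00 00 00 00 00 00.

f5000000000000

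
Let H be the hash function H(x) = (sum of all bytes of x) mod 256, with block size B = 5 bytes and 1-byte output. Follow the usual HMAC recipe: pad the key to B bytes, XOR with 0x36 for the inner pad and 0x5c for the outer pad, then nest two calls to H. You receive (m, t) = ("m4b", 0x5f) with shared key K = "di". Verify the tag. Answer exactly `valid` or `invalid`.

Key "di" = 64 69 is 2 bytes ≤ B = 5; zero-pad to 5 bytes: K' = 64 69 00 00 00.
K' ⊕ ipad = 52 5f 36 36 36; K' ⊕ opad = 38 35 5c 5c 5c.
Inner hash: sum = 82+95+54+54+54+109+52+98 = 598; mod 256 = 86 → 56.
Outer hash (recomputed tag): sum = 56+53+92+92+92+86 = 471; mod 256 = 215 → d7.
Recomputed tag = d7; claimed = 5f → mismatch.

invalid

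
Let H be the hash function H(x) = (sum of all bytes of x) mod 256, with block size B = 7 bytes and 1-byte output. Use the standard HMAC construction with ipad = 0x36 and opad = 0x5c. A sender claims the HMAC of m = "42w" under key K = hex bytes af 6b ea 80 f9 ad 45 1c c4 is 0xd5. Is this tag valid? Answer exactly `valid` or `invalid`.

valid

Key hex bytes af 6b ea 80 f9 ad 45 1c c4 is 9 bytes > B = 7, so hash it first: H(key) = 4f, then zero-pad to 7 bytes: K' = 4f 00 00 00 00 00 00.
K' ⊕ ipad = 79 36 36 36 36 36 36; K' ⊕ opad = 13 5c 5c 5c 5c 5c 5c.
Inner hash: sum = 121+54+54+54+54+54+54+52+50+119 = 666; mod 256 = 154 → 9a.
Outer hash (recomputed tag): sum = 19+92+92+92+92+92+92+154 = 725; mod 256 = 213 → d5.
Recomputed tag = d5; claimed = d5 → match.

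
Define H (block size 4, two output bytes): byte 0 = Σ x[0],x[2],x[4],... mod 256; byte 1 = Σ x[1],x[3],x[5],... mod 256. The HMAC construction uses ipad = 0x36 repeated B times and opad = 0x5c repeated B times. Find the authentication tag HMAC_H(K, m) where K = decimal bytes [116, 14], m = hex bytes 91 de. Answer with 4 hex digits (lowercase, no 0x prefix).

Key decimal bytes [116, 14] = 74 0e is 2 bytes ≤ B = 4; zero-pad to 4 bytes: K' = 74 0e 00 00.
K' ⊕ ipad = 42 38 36 36.  K' ⊕ opad = 28 52 5c 5c.
Inner input = (K'⊕ipad) ∥ m = 42 38 36 36 ∥ 91 de.
Inner hash: even-index sum = 265 mod 256 = 9; odd-index sum = 332 mod 256 = 76 → 09 4c.
Outer input = (K'⊕opad) ∥ inner = 28 52 5c 5c ∥ 09 4c.
Outer hash (tag): even-index sum = 141 mod 256 = 141; odd-index sum = 250 mod 256 = 250 → 8d fa.

8dfa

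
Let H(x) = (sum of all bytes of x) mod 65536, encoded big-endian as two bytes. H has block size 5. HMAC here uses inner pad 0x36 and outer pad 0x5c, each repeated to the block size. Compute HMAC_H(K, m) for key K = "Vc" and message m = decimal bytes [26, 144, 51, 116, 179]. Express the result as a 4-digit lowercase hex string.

01bb

Key "Vc" = 56 63 is 2 bytes ≤ B = 5; zero-pad to 5 bytes: K' = 56 63 00 00 00.
K' ⊕ ipad = 60 55 36 36 36.  K' ⊕ opad = 0a 3f 5c 5c 5c.
Inner input = (K'⊕ipad) ∥ m = 60 55 36 36 36 ∥ 1a 90 33 74 b3.
Inner hash: sum = 96+85+54+54+54+26+144+51+116+179 = 859 → 03 5b.
Outer input = (K'⊕opad) ∥ inner = 0a 3f 5c 5c 5c ∥ 03 5b.
Outer hash (tag): sum = 10+63+92+92+92+3+91 = 443 → 01 bb.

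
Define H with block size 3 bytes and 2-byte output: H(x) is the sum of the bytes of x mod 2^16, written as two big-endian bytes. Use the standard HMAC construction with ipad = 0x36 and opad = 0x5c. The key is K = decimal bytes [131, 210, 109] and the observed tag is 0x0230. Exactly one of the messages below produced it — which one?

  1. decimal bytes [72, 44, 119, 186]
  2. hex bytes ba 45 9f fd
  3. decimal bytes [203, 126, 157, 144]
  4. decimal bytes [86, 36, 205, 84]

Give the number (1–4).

4

Key decimal bytes [131, 210, 109] = 83 d2 6d is exactly B = 3 bytes: K' = 83 d2 6d.
K' ⊕ ipad = b5 e4 5b; K' ⊕ opad = df 8e 31.
m1: inner = H(b5 e4 5b 48 2c 77 ba) = 03 99; tag = H(df 8e 31 03 99) = 023a
m2: inner = H(b5 e4 5b ba 45 9f fd) = 04 8f; tag = H(df 8e 31 04 8f) = 0231
m3: inner = H(b5 e4 5b cb 7e 9d 90) = 04 6a; tag = H(df 8e 31 04 6a) = 020c
m4: inner = H(b5 e4 5b 56 24 cd 54) = 03 8f; tag = H(df 8e 31 03 8f) = 0230 ← matches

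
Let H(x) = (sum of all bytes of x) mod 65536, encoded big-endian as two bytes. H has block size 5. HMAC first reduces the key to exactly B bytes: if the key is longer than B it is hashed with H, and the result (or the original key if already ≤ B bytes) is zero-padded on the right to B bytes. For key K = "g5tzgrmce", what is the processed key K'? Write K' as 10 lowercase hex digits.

|K| = 9 > B = 5, so first hash the key.
H(K): sum = 103+53+116+122+103+114+109+99+101 = 920 → 03 98.
Zero-pad H(K) = 03 98 to 5 bytes: K' = 03 98 00 00 00.

0398000000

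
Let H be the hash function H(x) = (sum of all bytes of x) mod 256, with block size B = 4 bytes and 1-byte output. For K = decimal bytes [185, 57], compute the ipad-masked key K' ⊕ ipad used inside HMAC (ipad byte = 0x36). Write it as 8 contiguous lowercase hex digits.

Key decimal bytes [185, 57] = b9 39 is 2 bytes ≤ B = 4; zero-pad to 4 bytes: K' = b9 39 00 00.
XOR each byte with 0x36: b9⊕36=8f, 39⊕36=0f, 00⊕36=36, 00⊕36=36.

8f0f3636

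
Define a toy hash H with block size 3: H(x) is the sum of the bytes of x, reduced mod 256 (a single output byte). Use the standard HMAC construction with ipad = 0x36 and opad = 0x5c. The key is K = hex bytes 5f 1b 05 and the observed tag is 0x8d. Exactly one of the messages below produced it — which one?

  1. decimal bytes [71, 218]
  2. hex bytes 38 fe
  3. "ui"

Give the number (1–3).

Key hex bytes 5f 1b 05 is exactly B = 3 bytes: K' = 5f 1b 05.
K' ⊕ ipad = 69 2d 33; K' ⊕ opad = 03 47 59.
m1: inner = H(69 2d 33 47 da) = ea; tag = H(03 47 59 ea) = 8d ← matches
m2: inner = H(69 2d 33 38 fe) = ff; tag = H(03 47 59 ff) = a2
m3: inner = H(69 2d 33 75 69) = a7; tag = H(03 47 59 a7) = 4a

1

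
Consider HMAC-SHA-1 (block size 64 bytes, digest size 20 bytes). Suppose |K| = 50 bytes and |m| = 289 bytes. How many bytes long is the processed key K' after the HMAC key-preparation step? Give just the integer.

64

Key is 50 ≤ 64 bytes, zero-padded: |K'| = 64.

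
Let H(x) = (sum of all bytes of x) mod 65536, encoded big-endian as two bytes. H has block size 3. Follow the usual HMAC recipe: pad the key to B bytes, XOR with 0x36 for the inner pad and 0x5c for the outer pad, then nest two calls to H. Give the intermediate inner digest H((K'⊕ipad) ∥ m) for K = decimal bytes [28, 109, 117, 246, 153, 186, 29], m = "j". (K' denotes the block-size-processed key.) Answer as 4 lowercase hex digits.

Key decimal bytes [28, 109, 117, 246, 153, 186, 29] = 1c 6d 75 f6 99 ba 1d is 7 bytes > B = 3, so hash it first: H(key) = 03 64, then zero-pad to 3 bytes: K' = 03 64 00.
K' ⊕ ipad = 35 52 36.
Inner input = 35 52 36 ∥ 6a.
Inner hash: sum = 53+82+54+106 = 295 → 01 27.

0127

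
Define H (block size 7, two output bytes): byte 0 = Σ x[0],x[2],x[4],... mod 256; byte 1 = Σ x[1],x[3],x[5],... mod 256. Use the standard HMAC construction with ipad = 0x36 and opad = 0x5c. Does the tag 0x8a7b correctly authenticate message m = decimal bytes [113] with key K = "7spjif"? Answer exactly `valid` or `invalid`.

Key "7spjif" = 37 73 70 6a 69 66 is 6 bytes ≤ B = 7; zero-pad to 7 bytes: K' = 37 73 70 6a 69 66 00.
K' ⊕ ipad = 01 45 46 5c 5f 50 36; K' ⊕ opad = 6b 2f 2c 36 35 3a 5c.
Inner hash: even-index sum = 220 mod 256 = 220; odd-index sum = 354 mod 256 = 98 → dc 62.
Outer hash (recomputed tag): even-index sum = 394 mod 256 = 138; odd-index sum = 379 mod 256 = 123 → 8a 7b.
Recomputed tag = 8a7b; claimed = 8a7b → match.

valid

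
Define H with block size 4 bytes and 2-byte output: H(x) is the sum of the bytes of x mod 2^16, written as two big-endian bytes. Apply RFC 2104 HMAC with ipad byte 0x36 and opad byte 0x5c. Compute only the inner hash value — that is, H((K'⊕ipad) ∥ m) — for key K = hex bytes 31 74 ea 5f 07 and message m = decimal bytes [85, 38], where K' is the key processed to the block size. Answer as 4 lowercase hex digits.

Key hex bytes 31 74 ea 5f 07 is 5 bytes > B = 4, so hash it first: H(key) = 01 f5, then zero-pad to 4 bytes: K' = 01 f5 00 00.
K' ⊕ ipad = 37 c3 36 36.
Inner input = 37 c3 36 36 ∥ 55 26.
Inner hash: sum = 55+195+54+54+85+38 = 481 → 01 e1.

01e1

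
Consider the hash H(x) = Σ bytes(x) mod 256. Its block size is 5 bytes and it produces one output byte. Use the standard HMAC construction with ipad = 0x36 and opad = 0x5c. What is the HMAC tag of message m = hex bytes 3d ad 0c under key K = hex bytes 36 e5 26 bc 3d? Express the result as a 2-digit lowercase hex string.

Key hex bytes 36 e5 26 bc 3d is exactly B = 5 bytes: K' = 36 e5 26 bc 3d.
K' ⊕ ipad = 00 d3 10 8a 0b.  K' ⊕ opad = 6a b9 7a e0 61.
Inner input = (K'⊕ipad) ∥ m = 00 d3 10 8a 0b ∥ 3d ad 0c.
Inner hash: sum = 0+211+16+138+11+61+173+12 = 622; mod 256 = 110 → 6e.
Outer input = (K'⊕opad) ∥ inner = 6a b9 7a e0 61 ∥ 6e.
Outer hash (tag): sum = 106+185+122+224+97+110 = 844; mod 256 = 76 → 4c.

4c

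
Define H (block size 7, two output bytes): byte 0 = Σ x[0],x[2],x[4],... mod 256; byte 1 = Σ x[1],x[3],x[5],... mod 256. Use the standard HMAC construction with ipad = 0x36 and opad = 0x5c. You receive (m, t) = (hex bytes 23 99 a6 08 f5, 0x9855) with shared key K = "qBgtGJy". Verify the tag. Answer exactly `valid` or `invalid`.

Key "qBgtGJy" = 71 42 67 74 47 4a 79 is exactly B = 7 bytes: K' = 71 42 67 74 47 4a 79.
K' ⊕ ipad = 47 74 51 42 71 7c 4f; K' ⊕ opad = 2d 1e 3b 28 1b 16 25.
Inner hash: even-index sum = 505 mod 256 = 249; odd-index sum = 752 mod 256 = 240 → f9 f0.
Outer hash (recomputed tag): even-index sum = 408 mod 256 = 152; odd-index sum = 341 mod 256 = 85 → 98 55.
Recomputed tag = 9855; claimed = 9855 → match.

valid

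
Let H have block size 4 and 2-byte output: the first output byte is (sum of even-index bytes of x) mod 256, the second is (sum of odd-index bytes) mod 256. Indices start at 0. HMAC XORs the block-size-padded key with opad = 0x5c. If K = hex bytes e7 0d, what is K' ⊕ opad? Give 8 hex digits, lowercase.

Key hex bytes e7 0d is 2 bytes ≤ B = 4; zero-pad to 4 bytes: K' = e7 0d 00 00.
XOR each byte with 0x5c: e7⊕5c=bb, 0d⊕5c=51, 00⊕5c=5c, 00⊕5c=5c.

bb515c5c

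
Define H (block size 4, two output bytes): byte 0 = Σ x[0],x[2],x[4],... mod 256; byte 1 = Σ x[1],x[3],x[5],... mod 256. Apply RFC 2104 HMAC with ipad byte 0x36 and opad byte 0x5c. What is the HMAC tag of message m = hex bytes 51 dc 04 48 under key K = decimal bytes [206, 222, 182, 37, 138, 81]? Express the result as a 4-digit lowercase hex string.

7120

Key decimal bytes [206, 222, 182, 37, 138, 81] = ce de b6 25 8a 51 is 6 bytes > B = 4, so hash it first: H(key) = 0e 54, then zero-pad to 4 bytes: K' = 0e 54 00 00.
K' ⊕ ipad = 38 62 36 36.  K' ⊕ opad = 52 08 5c 5c.
Inner input = (K'⊕ipad) ∥ m = 38 62 36 36 ∥ 51 dc 04 48.
Inner hash: even-index sum = 195 mod 256 = 195; odd-index sum = 444 mod 256 = 188 → c3 bc.
Outer input = (K'⊕opad) ∥ inner = 52 08 5c 5c ∥ c3 bc.
Outer hash (tag): even-index sum = 369 mod 256 = 113; odd-index sum = 288 mod 256 = 32 → 71 20.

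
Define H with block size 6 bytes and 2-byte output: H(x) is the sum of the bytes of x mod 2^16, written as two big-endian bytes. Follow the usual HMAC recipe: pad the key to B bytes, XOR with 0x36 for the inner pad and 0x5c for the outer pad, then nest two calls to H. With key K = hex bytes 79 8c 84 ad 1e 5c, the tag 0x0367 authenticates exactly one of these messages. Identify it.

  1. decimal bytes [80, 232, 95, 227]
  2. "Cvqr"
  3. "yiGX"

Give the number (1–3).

Key hex bytes 79 8c 84 ad 1e 5c is exactly B = 6 bytes: K' = 79 8c 84 ad 1e 5c.
K' ⊕ ipad = 4f ba b2 9b 28 6a; K' ⊕ opad = 25 d0 d8 f1 42 00.
m1: inner = H(4f ba b2 9b 28 6a 50 e8 5f e3) = 05 62; tag = H(25 d0 d8 f1 42 00 05 62) = 0367 ← matches
m2: inner = H(4f ba b2 9b 28 6a 43 76 71 72) = 04 84; tag = H(25 d0 d8 f1 42 00 04 84) = 0388
m3: inner = H(4f ba b2 9b 28 6a 79 69 47 58) = 04 69; tag = H(25 d0 d8 f1 42 00 04 69) = 036d

1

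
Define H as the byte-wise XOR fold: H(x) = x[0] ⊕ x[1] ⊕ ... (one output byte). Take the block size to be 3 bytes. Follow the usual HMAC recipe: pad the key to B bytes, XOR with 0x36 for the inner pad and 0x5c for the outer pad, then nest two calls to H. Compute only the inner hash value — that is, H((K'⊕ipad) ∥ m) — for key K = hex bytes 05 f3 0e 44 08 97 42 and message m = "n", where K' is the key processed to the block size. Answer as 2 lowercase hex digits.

39

Key hex bytes 05 f3 0e 44 08 97 42 is 7 bytes > B = 3, so hash it first: H(key) = 61, then zero-pad to 3 bytes: K' = 61 00 00.
K' ⊕ ipad = 57 36 36.
Inner input = 57 36 36 ∥ 6e.
Inner hash: XOR 57⊕36⊕36⊕6e = 39.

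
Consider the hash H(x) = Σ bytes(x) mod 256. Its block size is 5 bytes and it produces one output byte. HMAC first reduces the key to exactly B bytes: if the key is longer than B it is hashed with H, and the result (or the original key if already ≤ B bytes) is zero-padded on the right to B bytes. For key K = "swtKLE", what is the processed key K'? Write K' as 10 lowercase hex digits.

3a00000000

|K| = 6 > B = 5, so first hash the key.
H(K): sum = 115+119+116+75+76+69 = 570; mod 256 = 58 → 3a.
Zero-pad H(K) = 3a to 5 bytes: K' = 3a 00 00 00 00.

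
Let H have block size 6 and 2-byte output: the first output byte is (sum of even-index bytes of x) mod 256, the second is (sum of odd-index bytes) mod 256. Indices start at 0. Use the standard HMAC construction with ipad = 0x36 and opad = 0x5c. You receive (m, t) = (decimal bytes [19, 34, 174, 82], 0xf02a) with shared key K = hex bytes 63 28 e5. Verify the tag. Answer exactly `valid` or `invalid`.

invalid

Key hex bytes 63 28 e5 is 3 bytes ≤ B = 6; zero-pad to 6 bytes: K' = 63 28 e5 00 00 00.
K' ⊕ ipad = 55 1e d3 36 36 36; K' ⊕ opad = 3f 74 b9 5c 5c 5c.
Inner hash: even-index sum = 543 mod 256 = 31; odd-index sum = 254 mod 256 = 254 → 1f fe.
Outer hash (recomputed tag): even-index sum = 371 mod 256 = 115; odd-index sum = 554 mod 256 = 42 → 73 2a.
Recomputed tag = 732a; claimed = f02a → mismatch.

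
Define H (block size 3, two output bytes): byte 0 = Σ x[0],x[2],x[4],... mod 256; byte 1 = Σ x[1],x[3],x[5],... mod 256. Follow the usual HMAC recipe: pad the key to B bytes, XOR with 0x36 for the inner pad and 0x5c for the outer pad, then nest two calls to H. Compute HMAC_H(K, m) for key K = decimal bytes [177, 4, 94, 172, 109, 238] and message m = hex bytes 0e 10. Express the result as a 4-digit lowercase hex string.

Key decimal bytes [177, 4, 94, 172, 109, 238] = b1 04 5e ac 6d ee is 6 bytes > B = 3, so hash it first: H(key) = 7c 9e, then zero-pad to 3 bytes: K' = 7c 9e 00.
K' ⊕ ipad = 4a a8 36.  K' ⊕ opad = 20 c2 5c.
Inner input = (K'⊕ipad) ∥ m = 4a a8 36 ∥ 0e 10.
Inner hash: even-index sum = 144 mod 256 = 144; odd-index sum = 182 mod 256 = 182 → 90 b6.
Outer input = (K'⊕opad) ∥ inner = 20 c2 5c ∥ 90 b6.
Outer hash (tag): even-index sum = 306 mod 256 = 50; odd-index sum = 338 mod 256 = 82 → 32 52.

3252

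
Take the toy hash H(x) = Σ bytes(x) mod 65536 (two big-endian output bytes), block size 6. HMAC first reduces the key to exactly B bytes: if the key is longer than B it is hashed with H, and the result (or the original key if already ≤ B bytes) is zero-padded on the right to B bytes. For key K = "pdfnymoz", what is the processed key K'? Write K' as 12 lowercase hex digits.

037700000000

|K| = 8 > B = 6, so first hash the key.
H(K): sum = 112+100+102+110+121+109+111+122 = 887 → 03 77.
Zero-pad H(K) = 03 77 to 6 bytes: K' = 03 77 00 00 00 00.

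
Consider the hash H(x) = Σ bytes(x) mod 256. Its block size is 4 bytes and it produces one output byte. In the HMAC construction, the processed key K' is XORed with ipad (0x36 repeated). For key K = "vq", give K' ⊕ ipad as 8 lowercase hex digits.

40473636

Key "vq" = 76 71 is 2 bytes ≤ B = 4; zero-pad to 4 bytes: K' = 76 71 00 00.
XOR each byte with 0x36: 76⊕36=40, 71⊕36=47, 00⊕36=36, 00⊕36=36.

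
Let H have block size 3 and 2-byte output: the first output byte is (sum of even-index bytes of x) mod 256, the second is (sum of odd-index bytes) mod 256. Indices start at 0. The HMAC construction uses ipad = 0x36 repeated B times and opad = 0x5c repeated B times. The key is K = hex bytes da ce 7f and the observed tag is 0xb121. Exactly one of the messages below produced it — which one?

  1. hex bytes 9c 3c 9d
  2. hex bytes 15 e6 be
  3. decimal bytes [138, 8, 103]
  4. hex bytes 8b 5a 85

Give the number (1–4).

Key hex bytes da ce 7f is exactly B = 3 bytes: K' = da ce 7f.
K' ⊕ ipad = ec f8 49; K' ⊕ opad = 86 92 23.
m1: inner = H(ec f8 49 9c 3c 9d) = 71 31; tag = H(86 92 23 71 31) = da03
m2: inner = H(ec f8 49 15 e6 be) = 1b cb; tag = H(86 92 23 1b cb) = 74ad
m3: inner = H(ec f8 49 8a 08 67) = 3d e9; tag = H(86 92 23 3d e9) = 92cf
m4: inner = H(ec f8 49 8b 5a 85) = 8f 08; tag = H(86 92 23 8f 08) = b121 ← matches

4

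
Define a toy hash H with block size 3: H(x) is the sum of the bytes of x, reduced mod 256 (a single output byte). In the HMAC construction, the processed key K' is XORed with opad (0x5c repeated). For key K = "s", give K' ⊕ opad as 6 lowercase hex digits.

Key "s" = 73 is 1 byte ≤ B = 3; zero-pad to 3 bytes: K' = 73 00 00.
XOR each byte with 0x5c: 73⊕5c=2f, 00⊕5c=5c, 00⊕5c=5c.

2f5c5c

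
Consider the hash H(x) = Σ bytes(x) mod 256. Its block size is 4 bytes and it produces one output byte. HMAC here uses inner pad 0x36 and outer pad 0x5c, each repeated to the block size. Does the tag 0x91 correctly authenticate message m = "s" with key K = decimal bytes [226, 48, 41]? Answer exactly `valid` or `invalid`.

Key decimal bytes [226, 48, 41] = e2 30 29 is 3 bytes ≤ B = 4; zero-pad to 4 bytes: K' = e2 30 29 00.
K' ⊕ ipad = d4 06 1f 36; K' ⊕ opad = be 6c 75 5c.
Inner hash: sum = 212+6+31+54+115 = 418; mod 256 = 162 → a2.
Outer hash (recomputed tag): sum = 190+108+117+92+162 = 669; mod 256 = 157 → 9d.
Recomputed tag = 9d; claimed = 91 → mismatch.

invalid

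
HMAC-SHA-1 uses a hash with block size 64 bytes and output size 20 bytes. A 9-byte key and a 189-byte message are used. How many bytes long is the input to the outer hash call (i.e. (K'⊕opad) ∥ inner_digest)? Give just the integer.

Key is 9 ≤ 64 bytes, zero-padded: |K'| = 64.
Outer input = (K'⊕opad) ∥ H(inner) → 64 + 20 = 84 bytes.

84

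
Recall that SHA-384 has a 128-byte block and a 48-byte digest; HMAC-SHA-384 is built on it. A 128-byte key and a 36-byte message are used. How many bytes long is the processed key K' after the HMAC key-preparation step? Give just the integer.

128

Key is 128 ≤ 128 bytes, zero-padded: |K'| = 128.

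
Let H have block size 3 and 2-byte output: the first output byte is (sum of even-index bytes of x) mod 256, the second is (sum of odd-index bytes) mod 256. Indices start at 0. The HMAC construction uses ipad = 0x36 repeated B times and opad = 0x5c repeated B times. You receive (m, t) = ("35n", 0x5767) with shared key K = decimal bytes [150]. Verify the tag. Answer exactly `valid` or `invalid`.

invalid

Key decimal bytes [150] = 96 is 1 byte ≤ B = 3; zero-pad to 3 bytes: K' = 96 00 00.
K' ⊕ ipad = a0 36 36; K' ⊕ opad = ca 5c 5c.
Inner hash: even-index sum = 267 mod 256 = 11; odd-index sum = 215 mod 256 = 215 → 0b d7.
Outer hash (recomputed tag): even-index sum = 509 mod 256 = 253; odd-index sum = 103 mod 256 = 103 → fd 67.
Recomputed tag = fd67; claimed = 5767 → mismatch.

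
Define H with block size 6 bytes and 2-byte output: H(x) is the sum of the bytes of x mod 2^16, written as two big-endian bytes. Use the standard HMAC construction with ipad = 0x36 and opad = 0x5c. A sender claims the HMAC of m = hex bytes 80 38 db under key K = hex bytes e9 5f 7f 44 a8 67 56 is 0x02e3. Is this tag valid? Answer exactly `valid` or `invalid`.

valid

Key hex bytes e9 5f 7f 44 a8 67 56 is 7 bytes > B = 6, so hash it first: H(key) = 03 70, then zero-pad to 6 bytes: K' = 03 70 00 00 00 00.
K' ⊕ ipad = 35 46 36 36 36 36; K' ⊕ opad = 5f 2c 5c 5c 5c 5c.
Inner hash: sum = 53+70+54+54+54+54+128+56+219 = 742 → 02 e6.
Outer hash (recomputed tag): sum = 95+44+92+92+92+92+2+230 = 739 → 02 e3.
Recomputed tag = 02e3; claimed = 02e3 → match.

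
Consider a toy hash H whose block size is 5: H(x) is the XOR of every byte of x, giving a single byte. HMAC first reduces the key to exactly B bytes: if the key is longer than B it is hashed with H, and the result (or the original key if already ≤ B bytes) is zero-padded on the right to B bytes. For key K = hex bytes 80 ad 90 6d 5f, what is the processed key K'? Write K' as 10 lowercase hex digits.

Key hex bytes 80 ad 90 6d 5f is exactly B = 5 bytes: K' = 80 ad 90 6d 5f.

80ad906d5f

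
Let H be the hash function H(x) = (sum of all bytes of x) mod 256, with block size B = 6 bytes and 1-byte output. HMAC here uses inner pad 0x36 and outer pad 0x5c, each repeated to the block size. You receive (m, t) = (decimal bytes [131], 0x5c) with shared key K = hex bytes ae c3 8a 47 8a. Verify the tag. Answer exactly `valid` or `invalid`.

invalid

Key hex bytes ae c3 8a 47 8a is 5 bytes ≤ B = 6; zero-pad to 6 bytes: K' = ae c3 8a 47 8a 00.
K' ⊕ ipad = 98 f5 bc 71 bc 36; K' ⊕ opad = f2 9f d6 1b d6 5c.
Inner hash: sum = 152+245+188+113+188+54+131 = 1071; mod 256 = 47 → 2f.
Outer hash (recomputed tag): sum = 242+159+214+27+214+92+47 = 995; mod 256 = 227 → e3.
Recomputed tag = e3; claimed = 5c → mismatch.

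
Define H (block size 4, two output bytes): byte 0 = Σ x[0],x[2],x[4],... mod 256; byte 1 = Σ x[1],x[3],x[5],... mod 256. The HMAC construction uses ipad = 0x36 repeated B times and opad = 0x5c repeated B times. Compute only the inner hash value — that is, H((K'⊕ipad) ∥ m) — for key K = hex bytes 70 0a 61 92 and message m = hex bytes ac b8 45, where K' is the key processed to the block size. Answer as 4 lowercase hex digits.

Key hex bytes 70 0a 61 92 is exactly B = 4 bytes: K' = 70 0a 61 92.
K' ⊕ ipad = 46 3c 57 a4.
Inner input = 46 3c 57 a4 ∥ ac b8 45.
Inner hash: even-index sum = 398 mod 256 = 142; odd-index sum = 408 mod 256 = 152 → 8e 98.

8e98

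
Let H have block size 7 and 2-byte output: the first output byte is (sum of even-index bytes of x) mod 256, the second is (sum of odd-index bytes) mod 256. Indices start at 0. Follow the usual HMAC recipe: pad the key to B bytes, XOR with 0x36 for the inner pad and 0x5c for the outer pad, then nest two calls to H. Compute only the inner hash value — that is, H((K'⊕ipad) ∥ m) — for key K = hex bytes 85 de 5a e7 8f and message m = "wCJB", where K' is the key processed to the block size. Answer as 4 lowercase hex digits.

Key hex bytes 85 de 5a e7 8f is 5 bytes ≤ B = 7; zero-pad to 7 bytes: K' = 85 de 5a e7 8f 00 00.
K' ⊕ ipad = b3 e8 6c d1 b9 36 36.
Inner input = b3 e8 6c d1 b9 36 36 ∥ 77 43 4a 42.
Inner hash: even-index sum = 659 mod 256 = 147; odd-index sum = 688 mod 256 = 176 → 93 b0.

93b0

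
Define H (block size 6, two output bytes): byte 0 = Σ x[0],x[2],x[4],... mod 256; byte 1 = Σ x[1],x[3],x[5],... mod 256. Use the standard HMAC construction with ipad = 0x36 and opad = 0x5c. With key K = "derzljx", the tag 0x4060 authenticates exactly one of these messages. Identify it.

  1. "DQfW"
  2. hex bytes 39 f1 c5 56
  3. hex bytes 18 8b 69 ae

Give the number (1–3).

Key "derzljx" = 64 65 72 7a 6c 6a 78 is 7 bytes > B = 6, so hash it first: H(key) = ba 49, then zero-pad to 6 bytes: K' = ba 49 00 00 00 00.
K' ⊕ ipad = 8c 7f 36 36 36 36; K' ⊕ opad = e6 15 5c 5c 5c 5c.
m1: inner = H(8c 7f 36 36 36 36 44 51 66 57) = a2 93; tag = H(e6 15 5c 5c 5c 5c a2 93) = 4060 ← matches
m2: inner = H(8c 7f 36 36 36 36 39 f1 c5 56) = f6 32; tag = H(e6 15 5c 5c 5c 5c f6 32) = 94ff
m3: inner = H(8c 7f 36 36 36 36 18 8b 69 ae) = 79 24; tag = H(e6 15 5c 5c 5c 5c 79 24) = 17f1

1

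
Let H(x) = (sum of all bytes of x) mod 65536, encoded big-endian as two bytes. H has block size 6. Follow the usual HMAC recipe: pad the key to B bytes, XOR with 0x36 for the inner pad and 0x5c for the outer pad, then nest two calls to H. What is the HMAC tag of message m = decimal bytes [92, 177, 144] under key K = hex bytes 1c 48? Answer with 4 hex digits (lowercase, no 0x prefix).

01e4

Key hex bytes 1c 48 is 2 bytes ≤ B = 6; zero-pad to 6 bytes: K' = 1c 48 00 00 00 00.
K' ⊕ ipad = 2a 7e 36 36 36 36.  K' ⊕ opad = 40 14 5c 5c 5c 5c.
Inner input = (K'⊕ipad) ∥ m = 2a 7e 36 36 36 36 ∥ 5c b1 90.
Inner hash: sum = 42+126+54+54+54+54+92+177+144 = 797 → 03 1d.
Outer input = (K'⊕opad) ∥ inner = 40 14 5c 5c 5c 5c ∥ 03 1d.
Outer hash (tag): sum = 64+20+92+92+92+92+3+29 = 484 → 01 e4.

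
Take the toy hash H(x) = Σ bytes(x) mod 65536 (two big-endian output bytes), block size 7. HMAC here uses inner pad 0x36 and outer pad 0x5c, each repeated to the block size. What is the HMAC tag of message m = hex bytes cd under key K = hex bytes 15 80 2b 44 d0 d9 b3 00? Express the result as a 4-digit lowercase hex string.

Key hex bytes 15 80 2b 44 d0 d9 b3 00 is 8 bytes > B = 7, so hash it first: H(key) = 03 60, then zero-pad to 7 bytes: K' = 03 60 00 00 00 00 00.
K' ⊕ ipad = 35 56 36 36 36 36 36.  K' ⊕ opad = 5f 3c 5c 5c 5c 5c 5c.
Inner input = (K'⊕ipad) ∥ m = 35 56 36 36 36 36 36 ∥ cd.
Inner hash: sum = 53+86+54+54+54+54+54+205 = 614 → 02 66.
Outer input = (K'⊕opad) ∥ inner = 5f 3c 5c 5c 5c 5c 5c ∥ 02 66.
Outer hash (tag): sum = 95+60+92+92+92+92+92+2+102 = 719 → 02 cf.

02cf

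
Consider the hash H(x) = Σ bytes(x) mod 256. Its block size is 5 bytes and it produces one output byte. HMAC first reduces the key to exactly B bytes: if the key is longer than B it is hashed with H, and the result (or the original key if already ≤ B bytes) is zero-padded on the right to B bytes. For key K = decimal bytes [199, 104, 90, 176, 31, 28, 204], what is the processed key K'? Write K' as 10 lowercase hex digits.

|K| = 7 > B = 5, so first hash the key.
H(K): sum = 199+104+90+176+31+28+204 = 832; mod 256 = 64 → 40.
Zero-pad H(K) = 40 to 5 bytes: K' = 40 00 00 00 00.

4000000000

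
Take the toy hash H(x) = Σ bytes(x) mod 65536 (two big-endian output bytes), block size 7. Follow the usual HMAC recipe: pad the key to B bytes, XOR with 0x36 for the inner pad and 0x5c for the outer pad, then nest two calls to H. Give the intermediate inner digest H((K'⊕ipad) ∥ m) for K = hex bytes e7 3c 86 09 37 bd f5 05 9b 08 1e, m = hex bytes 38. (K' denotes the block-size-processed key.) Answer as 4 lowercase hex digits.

Key hex bytes e7 3c 86 09 37 bd f5 05 9b 08 1e is 11 bytes > B = 7, so hash it first: H(key) = 04 61, then zero-pad to 7 bytes: K' = 04 61 00 00 00 00 00.
K' ⊕ ipad = 32 57 36 36 36 36 36.
Inner input = 32 57 36 36 36 36 36 ∥ 38.
Inner hash: sum = 50+87+54+54+54+54+54+56 = 463 → 01 cf.

01cf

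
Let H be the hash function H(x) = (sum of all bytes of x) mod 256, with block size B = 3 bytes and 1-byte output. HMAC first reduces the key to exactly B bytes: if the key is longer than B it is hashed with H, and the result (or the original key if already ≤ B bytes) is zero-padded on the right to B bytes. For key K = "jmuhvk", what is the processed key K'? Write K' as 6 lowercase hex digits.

|K| = 6 > B = 3, so first hash the key.
H(K): sum = 106+109+117+104+118+107 = 661; mod 256 = 149 → 95.
Zero-pad H(K) = 95 to 3 bytes: K' = 95 00 00.

950000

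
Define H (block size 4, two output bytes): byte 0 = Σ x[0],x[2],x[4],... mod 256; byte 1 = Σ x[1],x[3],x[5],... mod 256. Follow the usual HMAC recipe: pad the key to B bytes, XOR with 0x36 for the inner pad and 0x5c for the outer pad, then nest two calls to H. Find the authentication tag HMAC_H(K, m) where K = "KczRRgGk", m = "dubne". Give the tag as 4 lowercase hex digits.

2701

Key "KczRRgGk" = 4b 63 7a 52 52 67 47 6b is 8 bytes > B = 4, so hash it first: H(key) = 5e 87, then zero-pad to 4 bytes: K' = 5e 87 00 00.
K' ⊕ ipad = 68 b1 36 36.  K' ⊕ opad = 02 db 5c 5c.
Inner input = (K'⊕ipad) ∥ m = 68 b1 36 36 ∥ 64 75 62 6e 65.
Inner hash: even-index sum = 457 mod 256 = 201; odd-index sum = 458 mod 256 = 202 → c9 ca.
Outer input = (K'⊕opad) ∥ inner = 02 db 5c 5c ∥ c9 ca.
Outer hash (tag): even-index sum = 295 mod 256 = 39; odd-index sum = 513 mod 256 = 1 → 27 01.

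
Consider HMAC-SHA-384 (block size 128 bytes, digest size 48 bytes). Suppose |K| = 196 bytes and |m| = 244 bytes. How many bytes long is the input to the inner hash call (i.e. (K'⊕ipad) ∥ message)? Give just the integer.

372

Key is 196 > 128 bytes, so it is hashed to 48 bytes then zero-padded to 128: |K'| = 128.
Inner input = (K'⊕ipad) ∥ m → 128 + 244 = 372 bytes.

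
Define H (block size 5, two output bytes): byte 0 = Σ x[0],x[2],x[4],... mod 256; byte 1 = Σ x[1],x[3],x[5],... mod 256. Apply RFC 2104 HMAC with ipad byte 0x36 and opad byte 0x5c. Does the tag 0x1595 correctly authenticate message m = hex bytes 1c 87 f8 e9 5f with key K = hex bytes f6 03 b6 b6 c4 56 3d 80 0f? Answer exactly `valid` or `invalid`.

Key hex bytes f6 03 b6 b6 c4 56 3d 80 0f is 9 bytes > B = 5, so hash it first: H(key) = bc 8f, then zero-pad to 5 bytes: K' = bc 8f 00 00 00.
K' ⊕ ipad = 8a b9 36 36 36; K' ⊕ opad = e0 d3 5c 5c 5c.
Inner hash: even-index sum = 614 mod 256 = 102; odd-index sum = 610 mod 256 = 98 → 66 62.
Outer hash (recomputed tag): even-index sum = 506 mod 256 = 250; odd-index sum = 405 mod 256 = 149 → fa 95.
Recomputed tag = fa95; claimed = 1595 → mismatch.

invalid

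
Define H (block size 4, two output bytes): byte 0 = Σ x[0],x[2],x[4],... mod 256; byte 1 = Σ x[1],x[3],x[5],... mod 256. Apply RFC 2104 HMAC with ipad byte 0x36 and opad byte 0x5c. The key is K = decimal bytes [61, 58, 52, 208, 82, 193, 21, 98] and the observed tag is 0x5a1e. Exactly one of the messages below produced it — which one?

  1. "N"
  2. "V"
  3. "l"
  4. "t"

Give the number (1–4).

Key decimal bytes [61, 58, 52, 208, 82, 193, 21, 98] = 3d 3a 34 d0 52 c1 15 62 is 8 bytes > B = 4, so hash it first: H(key) = d8 2d, then zero-pad to 4 bytes: K' = d8 2d 00 00.
K' ⊕ ipad = ee 1b 36 36; K' ⊕ opad = 84 71 5c 5c.
m1: inner = H(ee 1b 36 36 4e) = 72 51; tag = H(84 71 5c 5c 72 51) = 521e
m2: inner = H(ee 1b 36 36 56) = 7a 51; tag = H(84 71 5c 5c 7a 51) = 5a1e ← matches
m3: inner = H(ee 1b 36 36 6c) = 90 51; tag = H(84 71 5c 5c 90 51) = 701e
m4: inner = H(ee 1b 36 36 74) = 98 51; tag = H(84 71 5c 5c 98 51) = 781e

2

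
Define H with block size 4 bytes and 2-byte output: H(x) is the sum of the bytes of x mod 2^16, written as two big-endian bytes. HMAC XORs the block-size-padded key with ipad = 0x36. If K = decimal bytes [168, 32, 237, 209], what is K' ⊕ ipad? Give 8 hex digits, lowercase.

9e16dbe7

Key decimal bytes [168, 32, 237, 209] = a8 20 ed d1 is exactly B = 4 bytes: K' = a8 20 ed d1.
XOR each byte with 0x36: a8⊕36=9e, 20⊕36=16, ed⊕36=db, d1⊕36=e7.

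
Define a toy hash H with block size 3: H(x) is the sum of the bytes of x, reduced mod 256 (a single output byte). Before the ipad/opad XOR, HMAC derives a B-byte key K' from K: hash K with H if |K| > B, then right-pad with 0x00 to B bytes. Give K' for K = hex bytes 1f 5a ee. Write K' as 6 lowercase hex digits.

1f5aee

Key hex bytes 1f 5a ee is exactly B = 3 bytes: K' = 1f 5a ee.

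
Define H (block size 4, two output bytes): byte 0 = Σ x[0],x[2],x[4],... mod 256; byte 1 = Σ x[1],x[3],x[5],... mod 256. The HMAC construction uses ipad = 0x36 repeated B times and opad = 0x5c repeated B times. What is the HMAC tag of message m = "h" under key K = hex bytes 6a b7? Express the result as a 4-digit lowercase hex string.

Key hex bytes 6a b7 is 2 bytes ≤ B = 4; zero-pad to 4 bytes: K' = 6a b7 00 00.
K' ⊕ ipad = 5c 81 36 36.  K' ⊕ opad = 36 eb 5c 5c.
Inner input = (K'⊕ipad) ∥ m = 5c 81 36 36 ∥ 68.
Inner hash: even-index sum = 250 mod 256 = 250; odd-index sum = 183 mod 256 = 183 → fa b7.
Outer input = (K'⊕opad) ∥ inner = 36 eb 5c 5c ∥ fa b7.
Outer hash (tag): even-index sum = 396 mod 256 = 140; odd-index sum = 510 mod 256 = 254 → 8c fe.

8cfe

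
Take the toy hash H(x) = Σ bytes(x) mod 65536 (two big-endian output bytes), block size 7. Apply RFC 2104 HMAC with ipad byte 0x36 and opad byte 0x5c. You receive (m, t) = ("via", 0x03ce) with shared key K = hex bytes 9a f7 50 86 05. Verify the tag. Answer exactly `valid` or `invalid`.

Key hex bytes 9a f7 50 86 05 is 5 bytes ≤ B = 7; zero-pad to 7 bytes: K' = 9a f7 50 86 05 00 00.
K' ⊕ ipad = ac c1 66 b0 33 36 36; K' ⊕ opad = c6 ab 0c da 59 5c 5c.
Inner hash: sum = 172+193+102+176+51+54+54+118+105+97 = 1122 → 04 62.
Outer hash (recomputed tag): sum = 198+171+12+218+89+92+92+4+98 = 974 → 03 ce.
Recomputed tag = 03ce; claimed = 03ce → match.

valid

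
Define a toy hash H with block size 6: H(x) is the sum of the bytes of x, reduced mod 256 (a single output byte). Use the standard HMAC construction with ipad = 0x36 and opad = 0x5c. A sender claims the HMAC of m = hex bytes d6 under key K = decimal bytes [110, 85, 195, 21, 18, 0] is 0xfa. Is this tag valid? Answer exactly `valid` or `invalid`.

invalid

Key decimal bytes [110, 85, 195, 21, 18, 0] = 6e 55 c3 15 12 00 is exactly B = 6 bytes: K' = 6e 55 c3 15 12 00.
K' ⊕ ipad = 58 63 f5 23 24 36; K' ⊕ opad = 32 09 9f 49 4e 5c.
Inner hash: sum = 88+99+245+35+36+54+214 = 771; mod 256 = 3 → 03.
Outer hash (recomputed tag): sum = 50+9+159+73+78+92+3 = 464; mod 256 = 208 → d0.
Recomputed tag = d0; claimed = fa → mismatch.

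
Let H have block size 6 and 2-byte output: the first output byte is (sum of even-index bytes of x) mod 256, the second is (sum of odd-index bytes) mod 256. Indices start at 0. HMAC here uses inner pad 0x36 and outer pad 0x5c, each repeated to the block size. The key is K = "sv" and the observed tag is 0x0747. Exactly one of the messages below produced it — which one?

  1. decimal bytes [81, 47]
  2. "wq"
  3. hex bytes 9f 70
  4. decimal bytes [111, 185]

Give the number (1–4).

4

Key "sv" = 73 76 is 2 bytes ≤ B = 6; zero-pad to 6 bytes: K' = 73 76 00 00 00 00.
K' ⊕ ipad = 45 40 36 36 36 36; K' ⊕ opad = 2f 2a 5c 5c 5c 5c.
m1: inner = H(45 40 36 36 36 36 51 2f) = 02 db; tag = H(2f 2a 5c 5c 5c 5c 02 db) = e9bd
m2: inner = H(45 40 36 36 36 36 77 71) = 28 1d; tag = H(2f 2a 5c 5c 5c 5c 28 1d) = 0fff
m3: inner = H(45 40 36 36 36 36 9f 70) = 50 1c; tag = H(2f 2a 5c 5c 5c 5c 50 1c) = 37fe
m4: inner = H(45 40 36 36 36 36 6f b9) = 20 65; tag = H(2f 2a 5c 5c 5c 5c 20 65) = 0747 ← matches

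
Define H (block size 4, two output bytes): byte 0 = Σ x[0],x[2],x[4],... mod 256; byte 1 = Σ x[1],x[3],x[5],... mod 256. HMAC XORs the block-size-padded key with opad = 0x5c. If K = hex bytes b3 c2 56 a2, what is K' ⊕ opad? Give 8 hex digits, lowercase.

ef9e0afe

Key hex bytes b3 c2 56 a2 is exactly B = 4 bytes: K' = b3 c2 56 a2.
XOR each byte with 0x5c: b3⊕5c=ef, c2⊕5c=9e, 56⊕5c=0a, a2⊕5c=fe.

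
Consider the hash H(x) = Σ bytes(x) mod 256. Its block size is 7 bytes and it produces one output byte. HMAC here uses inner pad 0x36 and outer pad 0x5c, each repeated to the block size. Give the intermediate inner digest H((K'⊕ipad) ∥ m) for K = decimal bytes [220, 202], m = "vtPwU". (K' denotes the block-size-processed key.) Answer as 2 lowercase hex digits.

fa

Key decimal bytes [220, 202] = dc ca is 2 bytes ≤ B = 7; zero-pad to 7 bytes: K' = dc ca 00 00 00 00 00.
K' ⊕ ipad = ea fc 36 36 36 36 36.
Inner input = ea fc 36 36 36 36 36 ∥ 76 74 50 77 55.
Inner hash: sum = 234+252+54+54+54+54+54+118+116+80+119+85 = 1274; mod 256 = 250 → fa.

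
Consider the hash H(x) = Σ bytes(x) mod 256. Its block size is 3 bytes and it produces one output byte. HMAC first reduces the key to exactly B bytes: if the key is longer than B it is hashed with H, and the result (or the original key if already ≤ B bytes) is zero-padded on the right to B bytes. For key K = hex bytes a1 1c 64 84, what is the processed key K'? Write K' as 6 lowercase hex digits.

a50000

|K| = 4 > B = 3, so first hash the key.
H(K): sum = 161+28+100+132 = 421; mod 256 = 165 → a5.
Zero-pad H(K) = a5 to 3 bytes: K' = a5 00 00.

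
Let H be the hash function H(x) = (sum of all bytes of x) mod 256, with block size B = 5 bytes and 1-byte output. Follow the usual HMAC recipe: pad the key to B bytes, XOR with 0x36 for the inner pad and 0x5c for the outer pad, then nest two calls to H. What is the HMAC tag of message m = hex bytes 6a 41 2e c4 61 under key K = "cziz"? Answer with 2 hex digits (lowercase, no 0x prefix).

Key "cziz" = 63 7a 69 7a is 4 bytes ≤ B = 5; zero-pad to 5 bytes: K' = 63 7a 69 7a 00.
K' ⊕ ipad = 55 4c 5f 4c 36.  K' ⊕ opad = 3f 26 35 26 5c.
Inner input = (K'⊕ipad) ∥ m = 55 4c 5f 4c 36 ∥ 6a 41 2e c4 61.
Inner hash: sum = 85+76+95+76+54+106+65+46+196+97 = 896; mod 256 = 128 → 80.
Outer input = (K'⊕opad) ∥ inner = 3f 26 35 26 5c ∥ 80.
Outer hash (tag): sum = 63+38+53+38+92+128 = 412; mod 256 = 156 → 9c.

9c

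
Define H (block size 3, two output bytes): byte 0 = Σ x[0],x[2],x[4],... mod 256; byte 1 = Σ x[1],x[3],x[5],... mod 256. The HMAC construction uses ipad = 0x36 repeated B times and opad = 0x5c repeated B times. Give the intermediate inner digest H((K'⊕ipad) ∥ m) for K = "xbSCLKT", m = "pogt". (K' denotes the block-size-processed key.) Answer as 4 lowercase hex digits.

Key "xbSCLKT" = 78 62 53 43 4c 4b 54 is 7 bytes > B = 3, so hash it first: H(key) = 6b f0, then zero-pad to 3 bytes: K' = 6b f0 00.
K' ⊕ ipad = 5d c6 36.
Inner input = 5d c6 36 ∥ 70 6f 67 74.
Inner hash: even-index sum = 374 mod 256 = 118; odd-index sum = 413 mod 256 = 157 → 76 9d.

769d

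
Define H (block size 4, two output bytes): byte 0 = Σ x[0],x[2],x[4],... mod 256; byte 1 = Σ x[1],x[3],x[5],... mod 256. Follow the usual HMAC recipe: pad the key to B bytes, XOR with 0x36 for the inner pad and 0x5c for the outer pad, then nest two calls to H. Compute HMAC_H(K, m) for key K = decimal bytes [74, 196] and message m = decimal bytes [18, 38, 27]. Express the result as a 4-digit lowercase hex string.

5142

Key decimal bytes [74, 196] = 4a c4 is 2 bytes ≤ B = 4; zero-pad to 4 bytes: K' = 4a c4 00 00.
K' ⊕ ipad = 7c f2 36 36.  K' ⊕ opad = 16 98 5c 5c.
Inner input = (K'⊕ipad) ∥ m = 7c f2 36 36 ∥ 12 26 1b.
Inner hash: even-index sum = 223 mod 256 = 223; odd-index sum = 334 mod 256 = 78 → df 4e.
Outer input = (K'⊕opad) ∥ inner = 16 98 5c 5c ∥ df 4e.
Outer hash (tag): even-index sum = 337 mod 256 = 81; odd-index sum = 322 mod 256 = 66 → 51 42.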